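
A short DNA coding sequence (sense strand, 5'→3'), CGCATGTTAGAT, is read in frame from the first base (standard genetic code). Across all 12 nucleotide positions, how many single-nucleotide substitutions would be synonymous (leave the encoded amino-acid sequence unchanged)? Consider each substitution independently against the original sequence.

Codon 1 (CGC, Arg): 3 synonymous substitutions.
Codon 2 (ATG, Met): 0 synonymous substitutions.
Codon 3 (TTA, Leu): 2 synonymous substitutions.
Codon 4 (GAT, Asp): 1 synonymous substitution.
Total: 3 + 0 + 2 + 1 = 6.

6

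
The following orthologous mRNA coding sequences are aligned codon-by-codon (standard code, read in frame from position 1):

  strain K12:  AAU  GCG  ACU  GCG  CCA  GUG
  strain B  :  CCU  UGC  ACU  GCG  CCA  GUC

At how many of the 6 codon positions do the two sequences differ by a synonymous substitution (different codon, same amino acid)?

1

Codon 1: AAU Asn / CCU Pro — nonsynonymous.
Codon 2: GCG Ala / UGC Cys — nonsynonymous.
Codon 3: ACU Thr / ACU Thr — identical.
Codon 4: GCG Ala / GCG Ala — identical.
Codon 5: CCA Pro / CCA Pro — identical.
Codon 6: GUG Val / GUC Val — synonymous.
Synonymous differences: 1.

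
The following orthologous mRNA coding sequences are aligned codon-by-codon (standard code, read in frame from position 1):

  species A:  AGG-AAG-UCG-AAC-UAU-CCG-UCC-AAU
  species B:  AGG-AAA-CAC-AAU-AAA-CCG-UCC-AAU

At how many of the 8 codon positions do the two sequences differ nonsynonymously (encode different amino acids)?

2

Codon 1: AGG Arg / AGG Arg — identical.
Codon 2: AAG Lys / AAA Lys — synonymous.
Codon 3: UCG Ser / CAC His — nonsynonymous.
Codon 4: AAC Asn / AAU Asn — synonymous.
Codon 5: UAU Tyr / AAA Lys — nonsynonymous.
Codon 6: CCG Pro / CCG Pro — identical.
Codon 7: UCC Ser / UCC Ser — identical.
Codon 8: AAU Asn / AAU Asn — identical.
Nonsynonymous differences: 2.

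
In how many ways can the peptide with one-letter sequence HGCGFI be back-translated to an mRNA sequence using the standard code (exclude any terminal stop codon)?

384

His: 2 codons.
Gly: 4 codons.
Cys: 2 codons.
Gly: 4 codons.
Phe: 2 codons.
Ile: 3 codons.
2 × 4 × 2 × 4 × 2 × 3 = 384.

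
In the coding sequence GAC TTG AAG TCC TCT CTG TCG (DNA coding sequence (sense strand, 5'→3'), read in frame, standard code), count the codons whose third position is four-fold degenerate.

Codon 1 GAC (Asp): third position 2-fold.
Codon 2 TTG (Leu): third position 2-fold.
Codon 3 AAG (Lys): third position 2-fold.
Codon 4 TCC (Ser): third position 4-fold.
Codon 5 TCT (Ser): third position 4-fold.
Codon 6 CTG (Leu): third position 4-fold.
Codon 7 TCG (Ser): third position 4-fold.
Four-fold degenerate third positions: 4.

4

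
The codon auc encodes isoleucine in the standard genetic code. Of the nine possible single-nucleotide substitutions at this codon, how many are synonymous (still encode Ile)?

2

Position 1: none → 0 synonymous.
Position 2: none → 0 synonymous.
Position 3: AUU, AUA → 2 synonymous.
Total: 0 + 0 + 2 = 2.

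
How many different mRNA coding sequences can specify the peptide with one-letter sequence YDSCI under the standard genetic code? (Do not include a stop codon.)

144

Tyr: 2 codons.
Asp: 2 codons.
Ser: 6 codons.
Cys: 2 codons.
Ile: 3 codons.
2 × 2 × 6 × 2 × 3 = 144.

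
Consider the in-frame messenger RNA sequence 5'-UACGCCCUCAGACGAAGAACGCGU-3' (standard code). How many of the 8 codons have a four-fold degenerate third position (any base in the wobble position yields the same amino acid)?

Codon 1 UAC (Tyr): third position 2-fold.
Codon 2 GCC (Ala): third position 4-fold.
Codon 3 CUC (Leu): third position 4-fold.
Codon 4 AGA (Arg): third position 2-fold.
Codon 5 CGA (Arg): third position 4-fold.
Codon 6 AGA (Arg): third position 2-fold.
Codon 7 ACG (Thr): third position 4-fold.
Codon 8 CGU (Arg): third position 4-fold.
Four-fold degenerate third positions: 5.

5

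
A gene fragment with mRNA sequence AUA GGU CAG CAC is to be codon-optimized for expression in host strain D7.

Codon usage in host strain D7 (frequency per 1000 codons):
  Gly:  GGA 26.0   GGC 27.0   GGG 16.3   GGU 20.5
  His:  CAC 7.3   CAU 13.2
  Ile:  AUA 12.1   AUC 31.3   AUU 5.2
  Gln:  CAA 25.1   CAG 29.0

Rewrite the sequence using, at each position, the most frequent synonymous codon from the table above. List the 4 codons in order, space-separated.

AUC GGC CAG CAU

Codon 1 (Ile): best is AUC at 31.3.
Codon 2 (Gly): best is GGC at 27.0.
Codon 3 (Gln): best is CAG at 29.0.
Codon 4 (His): best is CAU at 13.2.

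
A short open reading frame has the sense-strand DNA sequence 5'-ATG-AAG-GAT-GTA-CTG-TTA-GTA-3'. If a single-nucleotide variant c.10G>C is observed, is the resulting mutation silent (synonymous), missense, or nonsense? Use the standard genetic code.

Position 10 falls in codon 4: GTA → Val.
After the substitution the codon is CTA → Leu.
Val ≠ Leu, so this is a missense mutation.

missense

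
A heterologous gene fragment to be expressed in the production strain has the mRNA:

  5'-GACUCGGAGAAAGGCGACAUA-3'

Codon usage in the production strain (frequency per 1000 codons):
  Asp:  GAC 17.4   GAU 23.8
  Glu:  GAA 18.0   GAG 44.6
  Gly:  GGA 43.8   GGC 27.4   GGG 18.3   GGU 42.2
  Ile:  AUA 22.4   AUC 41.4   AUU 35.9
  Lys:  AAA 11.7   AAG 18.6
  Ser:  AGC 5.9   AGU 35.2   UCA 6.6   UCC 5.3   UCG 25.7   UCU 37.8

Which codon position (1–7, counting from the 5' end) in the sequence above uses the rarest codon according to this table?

4

Codon 1 GAC (Asp): 17.4 per 1000.
Codon 2 UCG (Ser): 25.7 per 1000.
Codon 3 GAG (Glu): 44.6 per 1000.
Codon 4 AAA (Lys): 11.7 per 1000.
Codon 5 GGC (Gly): 27.4 per 1000.
Codon 6 GAC (Asp): 17.4 per 1000.
Codon 7 AUA (Ile): 22.4 per 1000.
Lowest frequency is 11.7 at codon 4.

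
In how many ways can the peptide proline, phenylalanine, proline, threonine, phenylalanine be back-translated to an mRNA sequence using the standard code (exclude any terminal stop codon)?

256

Pro: 4 codons.
Phe: 2 codons.
Pro: 4 codons.
Thr: 4 codons.
Phe: 2 codons.
4 × 2 × 4 × 4 × 2 = 256.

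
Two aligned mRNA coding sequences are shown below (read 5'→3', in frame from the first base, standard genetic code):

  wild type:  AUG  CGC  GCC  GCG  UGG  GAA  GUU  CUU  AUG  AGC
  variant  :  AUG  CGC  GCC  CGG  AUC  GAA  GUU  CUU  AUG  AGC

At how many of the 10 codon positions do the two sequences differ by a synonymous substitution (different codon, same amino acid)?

0

Codon 1: AUG Met / AUG Met — identical.
Codon 2: CGC Arg / CGC Arg — identical.
Codon 3: GCC Ala / GCC Ala — identical.
Codon 4: GCG Ala / CGG Arg — nonsynonymous.
Codon 5: UGG Trp / AUC Ile — nonsynonymous.
Codon 6: GAA Glu / GAA Glu — identical.
Codon 7: GUU Val / GUU Val — identical.
Codon 8: CUU Leu / CUU Leu — identical.
Codon 9: AUG Met / AUG Met — identical.
Codon 10: AGC Ser / AGC Ser — identical.
Synonymous differences: 0.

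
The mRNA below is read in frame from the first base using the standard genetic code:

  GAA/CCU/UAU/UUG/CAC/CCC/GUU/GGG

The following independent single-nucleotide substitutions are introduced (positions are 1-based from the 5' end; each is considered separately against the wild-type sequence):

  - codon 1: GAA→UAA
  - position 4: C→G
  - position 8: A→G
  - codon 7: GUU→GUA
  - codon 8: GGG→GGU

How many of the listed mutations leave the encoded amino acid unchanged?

Codon 1: GAA (Glu) → UAA (Stop) — nonsense.
Codon 2: CCU (Pro) → GCU (Ala) — missense.
Codon 3: UAU (Tyr) → UGU (Cys) — missense.
Codon 7: GUU (Val) → GUA (Val) — synonymous.
Codon 8: GGG (Gly) → GGU (Gly) — synonymous.
Synonymous: 2 of 5.

2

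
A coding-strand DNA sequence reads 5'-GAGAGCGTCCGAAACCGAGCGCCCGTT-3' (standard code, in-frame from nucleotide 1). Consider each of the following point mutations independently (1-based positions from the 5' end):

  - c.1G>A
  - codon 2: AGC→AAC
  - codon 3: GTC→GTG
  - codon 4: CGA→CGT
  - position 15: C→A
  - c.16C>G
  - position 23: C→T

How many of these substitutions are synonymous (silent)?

Codon 1: GAG (Glu) → AAG (Lys) — missense.
Codon 2: AGC (Ser) → AAC (Asn) — missense.
Codon 3: GTC (Val) → GTG (Val) — synonymous.
Codon 4: CGA (Arg) → CGT (Arg) — synonymous.
Codon 5: AAC (Asn) → AAA (Lys) — missense.
Codon 6: CGA (Arg) → GGA (Gly) — missense.
Codon 8: CCC (Pro) → CTC (Leu) — missense.
Synonymous: 2 of 7.

2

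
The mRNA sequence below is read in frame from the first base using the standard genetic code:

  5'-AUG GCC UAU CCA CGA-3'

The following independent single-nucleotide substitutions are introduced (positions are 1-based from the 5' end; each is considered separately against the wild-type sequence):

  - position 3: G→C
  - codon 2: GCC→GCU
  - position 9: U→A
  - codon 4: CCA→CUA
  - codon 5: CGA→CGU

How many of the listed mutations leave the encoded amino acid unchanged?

Codon 1: AUG (Met) → AUC (Ile) — missense.
Codon 2: GCC (Ala) → GCU (Ala) — synonymous.
Codon 3: UAU (Tyr) → UAA (Stop) — nonsense.
Codon 4: CCA (Pro) → CUA (Leu) — missense.
Codon 5: CGA (Arg) → CGU (Arg) — synonymous.
Synonymous: 2 of 5.

2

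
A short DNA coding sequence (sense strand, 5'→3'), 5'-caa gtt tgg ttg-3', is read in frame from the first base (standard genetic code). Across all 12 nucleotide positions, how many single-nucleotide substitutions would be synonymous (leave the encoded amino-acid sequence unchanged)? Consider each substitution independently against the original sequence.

Codon 1 (CAA, Gln): 1 synonymous substitution.
Codon 2 (GTT, Val): 3 synonymous substitutions.
Codon 3 (TGG, Trp): 0 synonymous substitutions.
Codon 4 (TTG, Leu): 2 synonymous substitutions.
Total: 1 + 3 + 0 + 2 = 6.

6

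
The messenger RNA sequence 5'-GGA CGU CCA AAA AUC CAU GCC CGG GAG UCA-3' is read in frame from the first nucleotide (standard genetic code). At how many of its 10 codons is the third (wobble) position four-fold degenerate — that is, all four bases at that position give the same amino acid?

6

Codon 1 GGA (Gly): third position 4-fold.
Codon 2 CGU (Arg): third position 4-fold.
Codon 3 CCA (Pro): third position 4-fold.
Codon 4 AAA (Lys): third position 2-fold.
Codon 5 AUC (Ile): third position 3-fold.
Codon 6 CAU (His): third position 2-fold.
Codon 7 GCC (Ala): third position 4-fold.
Codon 8 CGG (Arg): third position 4-fold.
Codon 9 GAG (Glu): third position 2-fold.
Codon 10 UCA (Ser): third position 4-fold.
Four-fold degenerate third positions: 6.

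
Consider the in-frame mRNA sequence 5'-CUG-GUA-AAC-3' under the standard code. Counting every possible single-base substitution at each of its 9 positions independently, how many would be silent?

8

Codon 1 (CUG, Leu): 4 synonymous substitutions.
Codon 2 (GUA, Val): 3 synonymous substitutions.
Codon 3 (AAC, Asn): 1 synonymous substitution.
Total: 4 + 3 + 1 = 8.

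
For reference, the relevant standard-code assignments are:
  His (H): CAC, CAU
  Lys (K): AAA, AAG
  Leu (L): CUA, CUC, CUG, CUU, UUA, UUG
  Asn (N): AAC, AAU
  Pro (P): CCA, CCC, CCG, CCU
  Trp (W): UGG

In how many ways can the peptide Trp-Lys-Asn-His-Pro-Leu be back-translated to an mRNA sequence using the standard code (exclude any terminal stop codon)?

192

Trp: 1 codon.
Lys: 2 codons.
Asn: 2 codons.
His: 2 codons.
Pro: 4 codons.
Leu: 6 codons.
1 × 2 × 2 × 2 × 4 × 6 = 192.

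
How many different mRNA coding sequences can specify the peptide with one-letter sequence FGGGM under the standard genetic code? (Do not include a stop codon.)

Phe: 2 codons.
Gly: 4 codons.
Gly: 4 codons.
Gly: 4 codons.
Met: 1 codon.
2 × 4 × 4 × 4 × 1 = 128.

128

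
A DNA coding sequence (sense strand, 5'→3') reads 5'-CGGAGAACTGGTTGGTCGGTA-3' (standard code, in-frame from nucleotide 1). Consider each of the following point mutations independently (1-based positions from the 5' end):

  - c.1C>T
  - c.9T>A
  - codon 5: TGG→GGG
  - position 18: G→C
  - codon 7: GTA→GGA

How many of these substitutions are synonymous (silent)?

2

Codon 1: CGG (Arg) → TGG (Trp) — missense.
Codon 3: ACT (Thr) → ACA (Thr) — synonymous.
Codon 5: TGG (Trp) → GGG (Gly) — missense.
Codon 6: TCG (Ser) → TCC (Ser) — synonymous.
Codon 7: GTA (Val) → GGA (Gly) — missense.
Synonymous: 2 of 5.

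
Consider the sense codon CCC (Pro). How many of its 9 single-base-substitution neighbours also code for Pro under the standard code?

3

Position 1: none → 0 synonymous.
Position 2: none → 0 synonymous.
Position 3: CCU, CCA, CCG → 3 synonymous.
Total: 0 + 0 + 3 = 3.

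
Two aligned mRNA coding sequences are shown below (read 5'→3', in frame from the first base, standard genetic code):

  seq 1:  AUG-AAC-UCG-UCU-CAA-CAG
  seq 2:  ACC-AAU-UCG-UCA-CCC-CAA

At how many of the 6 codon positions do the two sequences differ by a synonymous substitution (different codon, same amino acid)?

Codon 1: AUG Met / ACC Thr — nonsynonymous.
Codon 2: AAC Asn / AAU Asn — synonymous.
Codon 3: UCG Ser / UCG Ser — identical.
Codon 4: UCU Ser / UCA Ser — synonymous.
Codon 5: CAA Gln / CCC Pro — nonsynonymous.
Codon 6: CAG Gln / CAA Gln — synonymous.
Synonymous differences: 3.

3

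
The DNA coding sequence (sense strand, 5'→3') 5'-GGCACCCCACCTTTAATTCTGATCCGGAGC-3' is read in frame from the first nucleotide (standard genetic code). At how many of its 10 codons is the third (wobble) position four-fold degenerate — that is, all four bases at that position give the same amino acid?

Codon 1 GGC (Gly): third position 4-fold.
Codon 2 ACC (Thr): third position 4-fold.
Codon 3 CCA (Pro): third position 4-fold.
Codon 4 CCT (Pro): third position 4-fold.
Codon 5 TTA (Leu): third position 2-fold.
Codon 6 ATT (Ile): third position 3-fold.
Codon 7 CTG (Leu): third position 4-fold.
Codon 8 ATC (Ile): third position 3-fold.
Codon 9 CGG (Arg): third position 4-fold.
Codon 10 AGC (Ser): third position 2-fold.
Four-fold degenerate third positions: 6.

6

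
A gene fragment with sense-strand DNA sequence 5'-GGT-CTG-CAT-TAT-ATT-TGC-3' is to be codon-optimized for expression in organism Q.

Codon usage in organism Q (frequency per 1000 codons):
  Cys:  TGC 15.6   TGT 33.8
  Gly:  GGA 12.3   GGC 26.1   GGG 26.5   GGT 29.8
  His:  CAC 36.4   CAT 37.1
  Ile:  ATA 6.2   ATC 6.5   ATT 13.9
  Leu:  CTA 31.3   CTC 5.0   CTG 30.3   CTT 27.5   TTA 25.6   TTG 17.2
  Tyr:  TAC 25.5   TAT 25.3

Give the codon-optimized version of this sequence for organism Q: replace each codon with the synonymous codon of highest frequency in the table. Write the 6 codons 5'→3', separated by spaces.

GGT CTA CAT TAC ATT TGT

Codon 1 (Gly): best is GGT at 29.8.
Codon 2 (Leu): best is CTA at 31.3.
Codon 3 (His): best is CAT at 37.1.
Codon 4 (Tyr): best is TAC at 25.5.
Codon 5 (Ile): best is ATT at 13.9.
Codon 6 (Cys): best is TGT at 33.8.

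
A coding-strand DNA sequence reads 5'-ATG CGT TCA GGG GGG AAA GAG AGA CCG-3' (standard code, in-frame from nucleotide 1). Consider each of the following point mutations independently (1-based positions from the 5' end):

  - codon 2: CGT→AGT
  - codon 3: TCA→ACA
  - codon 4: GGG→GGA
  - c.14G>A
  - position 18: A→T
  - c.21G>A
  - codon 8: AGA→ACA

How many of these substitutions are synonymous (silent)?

Codon 2: CGT (Arg) → AGT (Ser) — missense.
Codon 3: TCA (Ser) → ACA (Thr) — missense.
Codon 4: GGG (Gly) → GGA (Gly) — synonymous.
Codon 5: GGG (Gly) → GAG (Glu) — missense.
Codon 6: AAA (Lys) → AAT (Asn) — missense.
Codon 7: GAG (Glu) → GAA (Glu) — synonymous.
Codon 8: AGA (Arg) → ACA (Thr) — missense.
Synonymous: 2 of 7.

2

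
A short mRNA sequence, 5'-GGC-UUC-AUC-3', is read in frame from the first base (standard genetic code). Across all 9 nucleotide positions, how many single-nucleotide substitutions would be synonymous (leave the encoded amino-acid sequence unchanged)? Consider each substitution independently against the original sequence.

Codon 1 (GGC, Gly): 3 synonymous substitutions.
Codon 2 (UUC, Phe): 1 synonymous substitution.
Codon 3 (AUC, Ile): 2 synonymous substitutions.
Total: 3 + 1 + 2 = 6.

6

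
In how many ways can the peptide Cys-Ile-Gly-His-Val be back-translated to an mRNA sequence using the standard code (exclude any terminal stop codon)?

Cys: 2 codons.
Ile: 3 codons.
Gly: 4 codons.
His: 2 codons.
Val: 4 codons.
2 × 3 × 4 × 2 × 4 = 192.

192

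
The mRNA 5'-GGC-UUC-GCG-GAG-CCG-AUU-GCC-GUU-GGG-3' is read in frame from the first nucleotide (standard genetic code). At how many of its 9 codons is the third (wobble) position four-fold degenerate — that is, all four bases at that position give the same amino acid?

6

Codon 1 GGC (Gly): third position 4-fold.
Codon 2 UUC (Phe): third position 2-fold.
Codon 3 GCG (Ala): third position 4-fold.
Codon 4 GAG (Glu): third position 2-fold.
Codon 5 CCG (Pro): third position 4-fold.
Codon 6 AUU (Ile): third position 3-fold.
Codon 7 GCC (Ala): third position 4-fold.
Codon 8 GUU (Val): third position 4-fold.
Codon 9 GGG (Gly): third position 4-fold.
Four-fold degenerate third positions: 6.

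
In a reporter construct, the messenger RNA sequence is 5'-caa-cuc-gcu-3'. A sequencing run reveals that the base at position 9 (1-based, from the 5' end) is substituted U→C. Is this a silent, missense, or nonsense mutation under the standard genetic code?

Position 9 falls in codon 3: GCU → Ala.
After the substitution the codon is GCC → Ala.
Both encode Ala, so the change is synonymous.

silent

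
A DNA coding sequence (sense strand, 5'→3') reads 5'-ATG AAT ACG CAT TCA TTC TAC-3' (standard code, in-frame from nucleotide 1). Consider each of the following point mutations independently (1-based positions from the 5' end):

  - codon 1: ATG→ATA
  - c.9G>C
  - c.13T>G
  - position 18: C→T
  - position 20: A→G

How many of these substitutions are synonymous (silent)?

Codon 1: ATG (Met) → ATA (Ile) — missense.
Codon 3: ACG (Thr) → ACC (Thr) — synonymous.
Codon 5: TCA (Ser) → GCA (Ala) — missense.
Codon 6: TTC (Phe) → TTT (Phe) — synonymous.
Codon 7: TAC (Tyr) → TGC (Cys) — missense.
Synonymous: 2 of 5.

2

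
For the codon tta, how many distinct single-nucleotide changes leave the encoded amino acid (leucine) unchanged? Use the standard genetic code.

Position 1: CTA → 1 synonymous.
Position 2: none → 0 synonymous.
Position 3: TTG → 1 synonymous.
Total: 1 + 0 + 1 = 2.

2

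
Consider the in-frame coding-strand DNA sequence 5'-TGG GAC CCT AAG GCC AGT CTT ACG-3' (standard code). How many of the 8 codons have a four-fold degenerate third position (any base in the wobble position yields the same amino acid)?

Codon 1 TGG (Trp): third position 1-fold.
Codon 2 GAC (Asp): third position 2-fold.
Codon 3 CCT (Pro): third position 4-fold.
Codon 4 AAG (Lys): third position 2-fold.
Codon 5 GCC (Ala): third position 4-fold.
Codon 6 AGT (Ser): third position 2-fold.
Codon 7 CTT (Leu): third position 4-fold.
Codon 8 ACG (Thr): third position 4-fold.
Four-fold degenerate third positions: 4.

4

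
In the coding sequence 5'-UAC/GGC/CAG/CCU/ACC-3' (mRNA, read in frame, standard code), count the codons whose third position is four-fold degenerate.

Codon 1 UAC (Tyr): third position 2-fold.
Codon 2 GGC (Gly): third position 4-fold.
Codon 3 CAG (Gln): third position 2-fold.
Codon 4 CCU (Pro): third position 4-fold.
Codon 5 ACC (Thr): third position 4-fold.
Four-fold degenerate third positions: 3.

3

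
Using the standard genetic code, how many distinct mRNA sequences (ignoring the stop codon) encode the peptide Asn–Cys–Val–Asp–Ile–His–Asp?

384

Asn: 2 codons.
Cys: 2 codons.
Val: 4 codons.
Asp: 2 codons.
Ile: 3 codons.
His: 2 codons.
Asp: 2 codons.
2 × 2 × 4 × 2 × 3 × 2 × 2 = 384.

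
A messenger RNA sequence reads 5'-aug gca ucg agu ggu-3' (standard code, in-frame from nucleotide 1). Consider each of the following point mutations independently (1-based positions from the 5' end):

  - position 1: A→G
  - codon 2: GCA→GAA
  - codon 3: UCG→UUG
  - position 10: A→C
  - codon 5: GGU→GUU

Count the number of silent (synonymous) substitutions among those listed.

0

Codon 1: AUG (Met) → GUG (Val) — missense.
Codon 2: GCA (Ala) → GAA (Glu) — missense.
Codon 3: UCG (Ser) → UUG (Leu) — missense.
Codon 4: AGU (Ser) → CGU (Arg) — missense.
Codon 5: GGU (Gly) → GUU (Val) — missense.
Synonymous: 0 of 5.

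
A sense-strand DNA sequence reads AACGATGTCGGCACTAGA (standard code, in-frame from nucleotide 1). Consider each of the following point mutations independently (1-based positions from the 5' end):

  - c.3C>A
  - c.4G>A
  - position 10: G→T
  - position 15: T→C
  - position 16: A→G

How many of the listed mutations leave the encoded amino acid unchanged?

Codon 1: AAC (Asn) → AAA (Lys) — missense.
Codon 2: GAT (Asp) → AAT (Asn) — missense.
Codon 4: GGC (Gly) → TGC (Cys) — missense.
Codon 5: ACT (Thr) → ACC (Thr) — synonymous.
Codon 6: AGA (Arg) → GGA (Gly) — missense.
Synonymous: 1 of 5.

1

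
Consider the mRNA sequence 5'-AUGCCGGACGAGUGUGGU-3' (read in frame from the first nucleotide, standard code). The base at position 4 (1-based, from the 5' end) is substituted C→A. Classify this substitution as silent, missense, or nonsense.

Position 4 falls in codon 2: CCG → Pro.
After the substitution the codon is ACG → Thr.
Pro ≠ Thr, so this is a missense mutation.

missense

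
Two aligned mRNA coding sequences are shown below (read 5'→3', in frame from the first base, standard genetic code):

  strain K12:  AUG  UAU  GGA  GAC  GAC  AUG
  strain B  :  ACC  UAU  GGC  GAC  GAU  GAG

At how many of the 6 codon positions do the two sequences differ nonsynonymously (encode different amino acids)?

2

Codon 1: AUG Met / ACC Thr — nonsynonymous.
Codon 2: UAU Tyr / UAU Tyr — identical.
Codon 3: GGA Gly / GGC Gly — synonymous.
Codon 4: GAC Asp / GAC Asp — identical.
Codon 5: GAC Asp / GAU Asp — synonymous.
Codon 6: AUG Met / GAG Glu — nonsynonymous.
Nonsynonymous differences: 2.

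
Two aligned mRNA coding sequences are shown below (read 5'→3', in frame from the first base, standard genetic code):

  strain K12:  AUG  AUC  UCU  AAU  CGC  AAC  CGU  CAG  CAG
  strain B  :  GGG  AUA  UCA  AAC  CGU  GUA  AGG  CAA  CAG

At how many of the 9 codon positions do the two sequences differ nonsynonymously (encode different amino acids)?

2

Codon 1: AUG Met / GGG Gly — nonsynonymous.
Codon 2: AUC Ile / AUA Ile — synonymous.
Codon 3: UCU Ser / UCA Ser — synonymous.
Codon 4: AAU Asn / AAC Asn — synonymous.
Codon 5: CGC Arg / CGU Arg — synonymous.
Codon 6: AAC Asn / GUA Val — nonsynonymous.
Codon 7: CGU Arg / AGG Arg — synonymous.
Codon 8: CAG Gln / CAA Gln — synonymous.
Codon 9: CAG Gln / CAG Gln — identical.
Nonsynonymous differences: 2.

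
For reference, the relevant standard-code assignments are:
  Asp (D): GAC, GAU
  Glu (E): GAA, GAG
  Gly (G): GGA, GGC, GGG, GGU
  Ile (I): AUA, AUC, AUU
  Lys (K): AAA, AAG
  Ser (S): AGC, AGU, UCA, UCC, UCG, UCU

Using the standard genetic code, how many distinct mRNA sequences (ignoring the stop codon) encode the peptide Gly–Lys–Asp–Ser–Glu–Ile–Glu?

1152

Gly: 4 codons.
Lys: 2 codons.
Asp: 2 codons.
Ser: 6 codons.
Glu: 2 codons.
Ile: 3 codons.
Glu: 2 codons.
4 × 2 × 2 × 6 × 2 × 3 × 2 = 1152.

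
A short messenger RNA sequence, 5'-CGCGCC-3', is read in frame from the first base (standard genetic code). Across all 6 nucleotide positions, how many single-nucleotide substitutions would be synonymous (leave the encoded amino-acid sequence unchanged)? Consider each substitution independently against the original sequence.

Codon 1 (CGC, Arg): 3 synonymous substitutions.
Codon 2 (GCC, Ala): 3 synonymous substitutions.
Total: 3 + 3 = 6.

6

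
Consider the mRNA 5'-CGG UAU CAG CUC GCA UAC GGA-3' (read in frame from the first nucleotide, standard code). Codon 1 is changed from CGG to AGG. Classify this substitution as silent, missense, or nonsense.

silent

Position 1 falls in codon 1: CGG → Arg.
After the substitution the codon is AGG → Arg.
Both encode Arg, so the change is synonymous.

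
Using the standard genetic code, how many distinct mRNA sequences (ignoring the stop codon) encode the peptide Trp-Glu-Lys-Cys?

8

Trp: 1 codon.
Glu: 2 codons.
Lys: 2 codons.
Cys: 2 codons.
1 × 2 × 2 × 2 = 8.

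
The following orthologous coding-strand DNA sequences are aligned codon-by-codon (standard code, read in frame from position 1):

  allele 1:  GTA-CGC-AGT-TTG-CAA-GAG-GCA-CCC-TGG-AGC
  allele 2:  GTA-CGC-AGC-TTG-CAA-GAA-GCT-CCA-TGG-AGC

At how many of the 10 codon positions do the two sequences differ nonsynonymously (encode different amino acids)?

Codon 1: GTA Val / GTA Val — identical.
Codon 2: CGC Arg / CGC Arg — identical.
Codon 3: AGT Ser / AGC Ser — synonymous.
Codon 4: TTG Leu / TTG Leu — identical.
Codon 5: CAA Gln / CAA Gln — identical.
Codon 6: GAG Glu / GAA Glu — synonymous.
Codon 7: GCA Ala / GCT Ala — synonymous.
Codon 8: CCC Pro / CCA Pro — synonymous.
Codon 9: TGG Trp / TGG Trp — identical.
Codon 10: AGC Ser / AGC Ser — identical.
Nonsynonymous differences: 0.

0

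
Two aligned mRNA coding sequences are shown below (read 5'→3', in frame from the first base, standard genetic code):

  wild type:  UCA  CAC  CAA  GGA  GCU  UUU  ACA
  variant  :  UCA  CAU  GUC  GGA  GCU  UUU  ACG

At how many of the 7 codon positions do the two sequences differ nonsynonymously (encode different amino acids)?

1

Codon 1: UCA Ser / UCA Ser — identical.
Codon 2: CAC His / CAU His — synonymous.
Codon 3: CAA Gln / GUC Val — nonsynonymous.
Codon 4: GGA Gly / GGA Gly — identical.
Codon 5: GCU Ala / GCU Ala — identical.
Codon 6: UUU Phe / UUU Phe — identical.
Codon 7: ACA Thr / ACG Thr — synonymous.
Nonsynonymous differences: 1.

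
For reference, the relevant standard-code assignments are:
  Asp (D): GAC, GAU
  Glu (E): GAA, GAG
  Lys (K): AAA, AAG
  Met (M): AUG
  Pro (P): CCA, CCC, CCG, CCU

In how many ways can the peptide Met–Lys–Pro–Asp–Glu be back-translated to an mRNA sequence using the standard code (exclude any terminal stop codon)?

Met: 1 codon.
Lys: 2 codons.
Pro: 4 codons.
Asp: 2 codons.
Glu: 2 codons.
1 × 2 × 4 × 2 × 2 = 32.

32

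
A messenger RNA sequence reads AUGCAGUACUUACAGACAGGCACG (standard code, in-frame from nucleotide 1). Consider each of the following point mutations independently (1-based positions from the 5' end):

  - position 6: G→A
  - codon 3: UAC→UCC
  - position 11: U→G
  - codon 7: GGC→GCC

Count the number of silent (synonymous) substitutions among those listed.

1

Codon 2: CAG (Gln) → CAA (Gln) — synonymous.
Codon 3: UAC (Tyr) → UCC (Ser) — missense.
Codon 4: UUA (Leu) → UGA (Stop) — nonsense.
Codon 7: GGC (Gly) → GCC (Ala) — missense.
Synonymous: 1 of 4.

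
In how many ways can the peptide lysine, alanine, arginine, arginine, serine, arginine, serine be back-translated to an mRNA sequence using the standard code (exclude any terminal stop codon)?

Lys: 2 codons.
Ala: 4 codons.
Arg: 6 codons.
Arg: 6 codons.
Ser: 6 codons.
Arg: 6 codons.
Ser: 6 codons.
2 × 4 × 6 × 6 × 6 × 6 × 6 = 62208.

62208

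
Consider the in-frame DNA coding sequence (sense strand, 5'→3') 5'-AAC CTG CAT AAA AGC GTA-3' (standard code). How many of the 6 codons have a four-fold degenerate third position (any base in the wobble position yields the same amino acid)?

Codon 1 AAC (Asn): third position 2-fold.
Codon 2 CTG (Leu): third position 4-fold.
Codon 3 CAT (His): third position 2-fold.
Codon 4 AAA (Lys): third position 2-fold.
Codon 5 AGC (Ser): third position 2-fold.
Codon 6 GTA (Val): third position 4-fold.
Four-fold degenerate third positions: 2.

2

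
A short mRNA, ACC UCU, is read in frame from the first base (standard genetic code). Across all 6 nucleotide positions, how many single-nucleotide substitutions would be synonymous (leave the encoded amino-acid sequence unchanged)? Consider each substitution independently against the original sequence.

Codon 1 (ACC, Thr): 3 synonymous substitutions.
Codon 2 (UCU, Ser): 3 synonymous substitutions.
Total: 3 + 3 = 6.

6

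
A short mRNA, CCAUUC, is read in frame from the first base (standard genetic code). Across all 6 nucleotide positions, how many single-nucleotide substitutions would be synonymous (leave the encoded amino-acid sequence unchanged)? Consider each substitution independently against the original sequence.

4

Codon 1 (CCA, Pro): 3 synonymous substitutions.
Codon 2 (UUC, Phe): 1 synonymous substitution.
Total: 3 + 1 = 4.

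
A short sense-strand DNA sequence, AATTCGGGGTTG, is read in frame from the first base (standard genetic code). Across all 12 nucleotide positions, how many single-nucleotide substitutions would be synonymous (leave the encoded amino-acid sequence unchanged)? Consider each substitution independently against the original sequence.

Codon 1 (AAT, Asn): 1 synonymous substitution.
Codon 2 (TCG, Ser): 3 synonymous substitutions.
Codon 3 (GGG, Gly): 3 synonymous substitutions.
Codon 4 (TTG, Leu): 2 synonymous substitutions.
Total: 1 + 3 + 3 + 2 = 9.

9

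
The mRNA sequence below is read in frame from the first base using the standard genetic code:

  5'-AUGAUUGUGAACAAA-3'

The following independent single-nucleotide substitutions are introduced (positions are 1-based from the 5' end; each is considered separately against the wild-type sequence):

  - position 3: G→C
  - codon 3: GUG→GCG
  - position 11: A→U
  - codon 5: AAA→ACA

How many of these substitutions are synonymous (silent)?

0

Codon 1: AUG (Met) → AUC (Ile) — missense.
Codon 3: GUG (Val) → GCG (Ala) — missense.
Codon 4: AAC (Asn) → AUC (Ile) — missense.
Codon 5: AAA (Lys) → ACA (Thr) — missense.
Synonymous: 0 of 4.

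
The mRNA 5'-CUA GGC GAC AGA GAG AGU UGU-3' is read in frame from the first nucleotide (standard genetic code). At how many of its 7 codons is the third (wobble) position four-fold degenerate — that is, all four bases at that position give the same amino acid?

Codon 1 CUA (Leu): third position 4-fold.
Codon 2 GGC (Gly): third position 4-fold.
Codon 3 GAC (Asp): third position 2-fold.
Codon 4 AGA (Arg): third position 2-fold.
Codon 5 GAG (Glu): third position 2-fold.
Codon 6 AGU (Ser): third position 2-fold.
Codon 7 UGU (Cys): third position 2-fold.
Four-fold degenerate third positions: 2.

2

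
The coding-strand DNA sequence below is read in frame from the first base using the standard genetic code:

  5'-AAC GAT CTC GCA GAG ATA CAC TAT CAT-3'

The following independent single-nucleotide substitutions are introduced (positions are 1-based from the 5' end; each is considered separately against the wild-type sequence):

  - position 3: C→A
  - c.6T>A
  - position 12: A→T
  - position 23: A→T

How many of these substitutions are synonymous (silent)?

1

Codon 1: AAC (Asn) → AAA (Lys) — missense.
Codon 2: GAT (Asp) → GAA (Glu) — missense.
Codon 4: GCA (Ala) → GCT (Ala) — synonymous.
Codon 8: TAT (Tyr) → TTT (Phe) — missense.
Synonymous: 1 of 4.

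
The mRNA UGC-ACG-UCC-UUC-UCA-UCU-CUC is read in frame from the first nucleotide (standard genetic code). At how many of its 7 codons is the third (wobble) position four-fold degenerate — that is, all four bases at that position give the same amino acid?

5

Codon 1 UGC (Cys): third position 2-fold.
Codon 2 ACG (Thr): third position 4-fold.
Codon 3 UCC (Ser): third position 4-fold.
Codon 4 UUC (Phe): third position 2-fold.
Codon 5 UCA (Ser): third position 4-fold.
Codon 6 UCU (Ser): third position 4-fold.
Codon 7 CUC (Leu): third position 4-fold.
Four-fold degenerate third positions: 5.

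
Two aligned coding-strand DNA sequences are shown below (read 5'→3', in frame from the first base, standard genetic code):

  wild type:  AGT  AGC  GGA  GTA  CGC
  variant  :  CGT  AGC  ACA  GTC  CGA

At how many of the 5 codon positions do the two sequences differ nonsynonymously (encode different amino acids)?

2

Codon 1: AGT Ser / CGT Arg — nonsynonymous.
Codon 2: AGC Ser / AGC Ser — identical.
Codon 3: GGA Gly / ACA Thr — nonsynonymous.
Codon 4: GTA Val / GTC Val — synonymous.
Codon 5: CGC Arg / CGA Arg — synonymous.
Nonsynonymous differences: 2.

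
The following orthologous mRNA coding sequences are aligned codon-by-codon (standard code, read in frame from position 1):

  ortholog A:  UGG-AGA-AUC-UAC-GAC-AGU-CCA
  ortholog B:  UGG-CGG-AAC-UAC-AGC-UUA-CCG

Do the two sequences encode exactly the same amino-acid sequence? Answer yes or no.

Codon 1: UGG Trp / UGG Trp — identical.
Codon 2: AGA Arg / CGG Arg — synonymous.
Codon 3: AUC Ile / AAC Asn — nonsynonymous.
Codon 4: UAC Tyr / UAC Tyr — identical.
Codon 5: GAC Asp / AGC Ser — nonsynonymous.
Codon 6: AGU Ser / UUA Leu — nonsynonymous.
Codon 7: CCA Pro / CCG Pro — synonymous.
Nonsynonymous differences: 3 → different protein.

no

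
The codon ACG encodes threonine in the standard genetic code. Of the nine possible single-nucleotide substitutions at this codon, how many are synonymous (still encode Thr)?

Position 1: none → 0 synonymous.
Position 2: none → 0 synonymous.
Position 3: ACT, ACC, ACA → 3 synonymous.
Total: 0 + 0 + 3 = 3.

3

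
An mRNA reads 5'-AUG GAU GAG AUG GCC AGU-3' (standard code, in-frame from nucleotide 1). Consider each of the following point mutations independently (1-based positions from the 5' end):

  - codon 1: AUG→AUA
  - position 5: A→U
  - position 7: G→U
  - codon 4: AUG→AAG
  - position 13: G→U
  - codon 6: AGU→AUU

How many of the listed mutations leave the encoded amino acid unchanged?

0

Codon 1: AUG (Met) → AUA (Ile) — missense.
Codon 2: GAU (Asp) → GUU (Val) — missense.
Codon 3: GAG (Glu) → UAG (Stop) — nonsense.
Codon 4: AUG (Met) → AAG (Lys) — missense.
Codon 5: GCC (Ala) → UCC (Ser) — missense.
Codon 6: AGU (Ser) → AUU (Ile) — missense.
Synonymous: 0 of 6.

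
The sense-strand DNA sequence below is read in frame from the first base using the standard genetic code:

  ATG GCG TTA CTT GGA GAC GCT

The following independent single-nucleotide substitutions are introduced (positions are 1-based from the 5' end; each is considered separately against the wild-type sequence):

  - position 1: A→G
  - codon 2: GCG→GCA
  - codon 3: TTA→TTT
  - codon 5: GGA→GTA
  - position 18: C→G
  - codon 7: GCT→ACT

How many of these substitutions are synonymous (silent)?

Codon 1: ATG (Met) → GTG (Val) — missense.
Codon 2: GCG (Ala) → GCA (Ala) — synonymous.
Codon 3: TTA (Leu) → TTT (Phe) — missense.
Codon 5: GGA (Gly) → GTA (Val) — missense.
Codon 6: GAC (Asp) → GAG (Glu) — missense.
Codon 7: GCT (Ala) → ACT (Thr) — missense.
Synonymous: 1 of 6.

1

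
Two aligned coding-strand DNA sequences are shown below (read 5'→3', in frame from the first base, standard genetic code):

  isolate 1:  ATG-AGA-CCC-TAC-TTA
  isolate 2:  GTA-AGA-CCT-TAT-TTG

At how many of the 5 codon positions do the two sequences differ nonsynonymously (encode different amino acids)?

1

Codon 1: ATG Met / GTA Val — nonsynonymous.
Codon 2: AGA Arg / AGA Arg — identical.
Codon 3: CCC Pro / CCT Pro — synonymous.
Codon 4: TAC Tyr / TAT Tyr — synonymous.
Codon 5: TTA Leu / TTG Leu — synonymous.
Nonsynonymous differences: 1.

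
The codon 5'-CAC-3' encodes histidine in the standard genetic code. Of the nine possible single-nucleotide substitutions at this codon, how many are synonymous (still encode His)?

1

Position 1: none → 0 synonymous.
Position 2: none → 0 synonymous.
Position 3: CAU → 1 synonymous.
Total: 0 + 0 + 1 = 1.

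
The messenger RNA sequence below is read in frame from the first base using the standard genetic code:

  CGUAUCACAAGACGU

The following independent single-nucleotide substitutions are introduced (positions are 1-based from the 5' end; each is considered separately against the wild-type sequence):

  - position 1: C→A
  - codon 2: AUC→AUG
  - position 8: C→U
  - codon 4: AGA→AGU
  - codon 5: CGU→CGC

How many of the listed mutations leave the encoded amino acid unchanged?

Codon 1: CGU (Arg) → AGU (Ser) — missense.
Codon 2: AUC (Ile) → AUG (Met) — missense.
Codon 3: ACA (Thr) → AUA (Ile) — missense.
Codon 4: AGA (Arg) → AGU (Ser) — missense.
Codon 5: CGU (Arg) → CGC (Arg) — synonymous.
Synonymous: 1 of 5.

1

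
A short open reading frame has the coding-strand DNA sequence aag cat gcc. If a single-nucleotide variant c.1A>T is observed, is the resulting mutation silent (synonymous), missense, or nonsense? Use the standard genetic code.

nonsense

Position 1 falls in codon 1: AAG → Lys.
After the substitution the codon is TAG → Stop.
The new codon is a stop codon, so this is a nonsense mutation.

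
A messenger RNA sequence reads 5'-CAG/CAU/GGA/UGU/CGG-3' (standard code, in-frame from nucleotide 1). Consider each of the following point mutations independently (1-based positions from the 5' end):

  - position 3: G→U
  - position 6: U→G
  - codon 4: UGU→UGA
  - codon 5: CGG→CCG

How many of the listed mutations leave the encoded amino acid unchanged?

Codon 1: CAG (Gln) → CAU (His) — missense.
Codon 2: CAU (His) → CAG (Gln) — missense.
Codon 4: UGU (Cys) → UGA (Stop) — nonsense.
Codon 5: CGG (Arg) → CCG (Pro) — missense.
Synonymous: 0 of 4.

0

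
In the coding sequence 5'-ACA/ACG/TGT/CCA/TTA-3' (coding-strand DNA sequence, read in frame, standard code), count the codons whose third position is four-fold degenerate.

3

Codon 1 ACA (Thr): third position 4-fold.
Codon 2 ACG (Thr): third position 4-fold.
Codon 3 TGT (Cys): third position 2-fold.
Codon 4 CCA (Pro): third position 4-fold.
Codon 5 TTA (Leu): third position 2-fold.
Four-fold degenerate third positions: 3.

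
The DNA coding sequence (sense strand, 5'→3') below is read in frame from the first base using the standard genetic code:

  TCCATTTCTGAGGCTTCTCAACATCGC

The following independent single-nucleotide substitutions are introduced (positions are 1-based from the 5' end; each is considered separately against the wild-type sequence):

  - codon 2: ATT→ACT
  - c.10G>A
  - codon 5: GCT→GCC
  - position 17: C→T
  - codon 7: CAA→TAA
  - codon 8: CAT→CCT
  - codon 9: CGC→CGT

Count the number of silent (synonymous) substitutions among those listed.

Codon 2: ATT (Ile) → ACT (Thr) — missense.
Codon 4: GAG (Glu) → AAG (Lys) — missense.
Codon 5: GCT (Ala) → GCC (Ala) — synonymous.
Codon 6: TCT (Ser) → TTT (Phe) — missense.
Codon 7: CAA (Gln) → TAA (Stop) — nonsense.
Codon 8: CAT (His) → CCT (Pro) — missense.
Codon 9: CGC (Arg) → CGT (Arg) — synonymous.
Synonymous: 2 of 7.

2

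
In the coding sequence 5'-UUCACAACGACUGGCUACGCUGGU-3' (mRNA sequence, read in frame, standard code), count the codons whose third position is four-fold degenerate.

Codon 1 UUC (Phe): third position 2-fold.
Codon 2 ACA (Thr): third position 4-fold.
Codon 3 ACG (Thr): third position 4-fold.
Codon 4 ACU (Thr): third position 4-fold.
Codon 5 GGC (Gly): third position 4-fold.
Codon 6 UAC (Tyr): third position 2-fold.
Codon 7 GCU (Ala): third position 4-fold.
Codon 8 GGU (Gly): third position 4-fold.
Four-fold degenerate third positions: 6.

6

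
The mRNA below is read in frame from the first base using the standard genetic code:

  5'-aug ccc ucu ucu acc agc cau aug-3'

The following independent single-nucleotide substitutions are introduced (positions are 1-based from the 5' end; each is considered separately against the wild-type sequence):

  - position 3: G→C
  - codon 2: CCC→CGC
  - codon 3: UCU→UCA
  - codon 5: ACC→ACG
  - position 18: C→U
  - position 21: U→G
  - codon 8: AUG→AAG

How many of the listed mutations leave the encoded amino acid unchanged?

3

Codon 1: AUG (Met) → AUC (Ile) — missense.
Codon 2: CCC (Pro) → CGC (Arg) — missense.
Codon 3: UCU (Ser) → UCA (Ser) — synonymous.
Codon 5: ACC (Thr) → ACG (Thr) — synonymous.
Codon 6: AGC (Ser) → AGU (Ser) — synonymous.
Codon 7: CAU (His) → CAG (Gln) — missense.
Codon 8: AUG (Met) → AAG (Lys) — missense.
Synonymous: 3 of 7.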